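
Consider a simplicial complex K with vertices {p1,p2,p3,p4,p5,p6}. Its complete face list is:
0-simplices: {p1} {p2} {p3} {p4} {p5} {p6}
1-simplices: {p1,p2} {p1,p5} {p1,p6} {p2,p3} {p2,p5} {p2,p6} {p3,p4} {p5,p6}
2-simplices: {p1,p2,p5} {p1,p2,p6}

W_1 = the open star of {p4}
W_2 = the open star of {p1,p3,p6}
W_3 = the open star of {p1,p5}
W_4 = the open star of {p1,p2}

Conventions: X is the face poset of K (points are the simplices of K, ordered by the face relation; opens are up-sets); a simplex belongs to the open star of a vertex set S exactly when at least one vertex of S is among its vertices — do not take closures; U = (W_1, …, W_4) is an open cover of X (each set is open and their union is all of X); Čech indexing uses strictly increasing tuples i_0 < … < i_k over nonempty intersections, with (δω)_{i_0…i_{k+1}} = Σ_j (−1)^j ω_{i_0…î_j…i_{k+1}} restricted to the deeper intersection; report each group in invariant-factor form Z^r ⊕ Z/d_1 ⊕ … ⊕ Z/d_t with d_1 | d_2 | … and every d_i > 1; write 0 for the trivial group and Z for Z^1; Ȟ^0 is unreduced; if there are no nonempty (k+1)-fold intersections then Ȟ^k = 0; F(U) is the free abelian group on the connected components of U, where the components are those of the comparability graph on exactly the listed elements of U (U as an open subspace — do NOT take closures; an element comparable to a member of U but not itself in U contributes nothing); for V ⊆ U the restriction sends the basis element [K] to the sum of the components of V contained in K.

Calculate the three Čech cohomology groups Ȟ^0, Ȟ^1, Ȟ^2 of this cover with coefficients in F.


cover nerve:
  W1={{p4},{p3,p4}} W2={{p1},{p3},{p6},{p1,p2},{p1,p5},{p1,p6},{p2,p3},{p2,p6},{p3,p4},{p5,p6},{p1,p2,p5},{p1,p2,p6}} W3={{p1},{p5},{p1,p2},{p1,p5},{p1,p6},{p2,p5},{p5,p6},{p1,p2,p5},{p1,p2,p6}} W4={{p1},{p2},{p1,p2},{p1,p5},{p1,p6},{p2,p3},{p2,p5},{p2,p6},{p1,p2,p5},{p1,p2,p6}}
  W12={{p3,p4}} W23={{p1},{p1,p2},{p1,p5},{p1,p6},{p5,p6},{p1,p2,p5},{p1,p2,p6}} W24={{p1},{p1,p2},{p1,p5},{p1,p6},{p2,p3},{p2,p6},{p1,p2,p5},{p1,p2,p6}} W34={{p1},{p1,p2},{p1,p5},{p1,p6},{p2,p5},{p1,p2,p5},{p1,p2,p6}}
  W234={{p1},{p1,p2},{p1,p5},{p1,p6},{p1,p2,p5},{p1,p2,p6}}
components per intersection:
  W1: {{p4},{p3,p4}}
  W2: {{p1},{p6},{p1,p2},{p1,p5},{p1,p6},{p2,p6},{p5,p6},{p1,p2,p5},{p1,p2,p6}} {{p3},{p2,p3},{p3,p4}}
  W3: {{p1},{p5},{p1,p2},{p1,p5},{p1,p6},{p2,p5},{p5,p6},{p1,p2,p5},{p1,p2,p6}}
  W4: {{p1},{p2},{p1,p2},{p1,p5},{p1,p6},{p2,p3},{p2,p5},{p2,p6},{p1,p2,p5},{p1,p2,p6}}
  W12: {{p3,p4}}
  W23: {{p1},{p1,p2},{p1,p5},{p1,p6},{p1,p2,p5},{p1,p2,p6}} {{p5,p6}}
  W24: {{p1},{p1,p2},{p1,p5},{p1,p6},{p2,p6},{p1,p2,p5},{p1,p2,p6}} {{p2,p3}}
  W34: {{p1},{p1,p2},{p1,p5},{p1,p6},{p2,p5},{p1,p2,p5},{p1,p2,p6}}
  W234: {{p1},{p1,p2},{p1,p5},{p1,p6},{p1,p2,p5},{p1,p2,p6}}
C dims 5,6,1; δ0: rk 4, SNF 1^4; δ1: rk 1, SNF 1^1
Ȟ^0: (5−4)−0=1 ⇒ Z
Ȟ^1: (6−1)−4=1 ⇒ Z
Ȟ^2: (1−0)−1=0 ⇒ 0

Ȟ^0(U;F) ≅ Z, Ȟ^1(U;F) ≅ Z and Ȟ^2(U;F) ≅ 0


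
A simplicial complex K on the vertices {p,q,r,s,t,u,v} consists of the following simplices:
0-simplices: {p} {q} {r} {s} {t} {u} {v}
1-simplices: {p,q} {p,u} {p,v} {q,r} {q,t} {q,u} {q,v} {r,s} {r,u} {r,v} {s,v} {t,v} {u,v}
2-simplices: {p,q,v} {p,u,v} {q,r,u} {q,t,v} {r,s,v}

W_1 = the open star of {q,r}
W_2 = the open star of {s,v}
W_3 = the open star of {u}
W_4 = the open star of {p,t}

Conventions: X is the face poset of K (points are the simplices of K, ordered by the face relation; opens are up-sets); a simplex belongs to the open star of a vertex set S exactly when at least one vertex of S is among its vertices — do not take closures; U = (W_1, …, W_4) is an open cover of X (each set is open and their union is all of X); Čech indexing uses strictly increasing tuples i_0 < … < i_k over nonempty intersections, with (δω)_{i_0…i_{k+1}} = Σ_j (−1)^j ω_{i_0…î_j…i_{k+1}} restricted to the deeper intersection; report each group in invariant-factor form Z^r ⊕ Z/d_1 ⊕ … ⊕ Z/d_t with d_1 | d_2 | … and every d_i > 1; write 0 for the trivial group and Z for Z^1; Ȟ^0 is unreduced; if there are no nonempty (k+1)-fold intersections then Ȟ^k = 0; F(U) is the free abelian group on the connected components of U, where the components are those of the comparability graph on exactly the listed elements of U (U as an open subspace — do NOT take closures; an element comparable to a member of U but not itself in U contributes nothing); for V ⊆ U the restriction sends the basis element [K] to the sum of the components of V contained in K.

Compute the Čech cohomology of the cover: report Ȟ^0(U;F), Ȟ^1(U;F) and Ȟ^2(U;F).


Ȟ^0 ≅ Z, Ȟ^1 ≅ Z^2, Ȟ^2 ≅ 0

nonempty intersections:
  W1={{q},{r},{p,q},{q,r},{q,t},{q,u},{q,v},{r,s},{r,u},{r,v},{p,q,v},{q,r,u},{q,t,v},{r,s,v}} W2={{s},{v},{p,v},{q,v},{r,s},{r,v},{s,v},{t,v},{u,v},{p,q,v},{p,u,v},{q,t,v},{r,s,v}} W3={{u},{p,u},{q,u},{r,u},{u,v},{p,u,v},{q,r,u}} W4={{p},{t},{p,q},{p,u},{p,v},{q,t},{t,v},{p,q,v},{p,u,v},{q,t,v}}
  W12={{q,v},{r,s},{r,v},{p,q,v},{q,t,v},{r,s,v}} W13={{q,u},{r,u},{q,r,u}} W14={{p,q},{q,t},{p,q,v},{q,t,v}} W23={{u,v},{p,u,v}} W24={{p,v},{t,v},{p,q,v},{p,u,v},{q,t,v}} W34={{p,u},{p,u,v}}
  W124={{p,q,v},{q,t,v}} W234={{p,u,v}}
components per intersection:
  W1: {{q},{r},{p,q},{q,r},{q,t},{q,u},{q,v},{r,s},{r,u},{r,v},{p,q,v},{q,r,u},{q,t,v},{r,s,v}}
  W2: {{s},{v},{p,v},{q,v},{r,s},{r,v},{s,v},{t,v},{u,v},{p,q,v},{p,u,v},{q,t,v},{r,s,v}}
  W3: {{u},{p,u},{q,u},{r,u},{u,v},{p,u,v},{q,r,u}}
  W4: {{p},{p,q},{p,u},{p,v},{p,q,v},{p,u,v}} {{t},{q,t},{t,v},{q,t,v}}
  W12: {{q,v},{p,q,v},{q,t,v}} {{r,s},{r,v},{r,s,v}}
  W13: {{q,u},{r,u},{q,r,u}}
  W14: {{p,q},{p,q,v}} {{q,t},{q,t,v}}
  W23: {{u,v},{p,u,v}}
  W24: {{p,v},{p,q,v},{p,u,v}} {{t,v},{q,t,v}}
  W34: {{p,u},{p,u,v}}
  W124: {{p,q,v}} {{q,t,v}}
  W234: {{p,u,v}}
C dims 5,9,3; δ0: rk 4, SNF 1^4; δ1: rk 3, SNF 1^3
Ȟ^0: (5−4)−0=1 ⇒ Z
Ȟ^1: (9−3)−4=2 ⇒ Z^2
Ȟ^2: (3−0)−3=0 ⇒ 0


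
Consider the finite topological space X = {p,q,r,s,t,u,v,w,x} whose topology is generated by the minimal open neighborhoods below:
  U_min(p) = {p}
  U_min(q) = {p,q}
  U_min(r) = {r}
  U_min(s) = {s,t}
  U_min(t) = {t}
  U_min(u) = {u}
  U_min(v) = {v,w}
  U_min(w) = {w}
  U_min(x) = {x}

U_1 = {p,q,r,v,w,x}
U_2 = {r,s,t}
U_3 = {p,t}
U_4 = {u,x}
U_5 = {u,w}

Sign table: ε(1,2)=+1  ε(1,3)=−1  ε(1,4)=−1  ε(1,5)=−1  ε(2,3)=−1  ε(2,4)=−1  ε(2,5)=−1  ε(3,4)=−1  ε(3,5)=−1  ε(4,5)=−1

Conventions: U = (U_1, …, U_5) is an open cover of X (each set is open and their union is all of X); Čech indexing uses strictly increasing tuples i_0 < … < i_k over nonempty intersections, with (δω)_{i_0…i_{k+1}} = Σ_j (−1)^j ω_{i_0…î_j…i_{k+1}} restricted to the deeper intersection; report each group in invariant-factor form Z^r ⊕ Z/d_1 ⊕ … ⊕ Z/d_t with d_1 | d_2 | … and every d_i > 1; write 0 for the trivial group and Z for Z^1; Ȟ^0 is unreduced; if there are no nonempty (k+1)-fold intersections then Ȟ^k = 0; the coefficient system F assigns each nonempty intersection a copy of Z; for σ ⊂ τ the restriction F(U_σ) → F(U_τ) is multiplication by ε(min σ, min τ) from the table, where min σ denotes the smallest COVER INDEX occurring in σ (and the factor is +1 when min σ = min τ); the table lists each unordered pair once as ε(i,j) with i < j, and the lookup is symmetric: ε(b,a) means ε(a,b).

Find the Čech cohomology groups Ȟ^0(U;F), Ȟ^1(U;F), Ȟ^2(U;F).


Ȟ^0(U;F) ≅ 0,  Ȟ^1(U;F) ≅ Z ⊕ Z/2,  Ȟ^2(U;F) ≅ 0

intersection data:
  U12={r} U13={p} U14={x} U15={w} U23={t} U45={u}
C dims 5,6; δ0: rk 5, SNF 1^4·2
Ȟ^0 = (5 − 5) − 0 = 0, so Ȟ^0 ≅ 0
Ȟ^1 = (6 − 0) − 5 = 1 plus torsion [2], so Ȟ^1 ≅ Z ⊕ Z/2
Ȟ^2 = (0 − 0) − 0 = 0, so Ȟ^2 ≅ 0


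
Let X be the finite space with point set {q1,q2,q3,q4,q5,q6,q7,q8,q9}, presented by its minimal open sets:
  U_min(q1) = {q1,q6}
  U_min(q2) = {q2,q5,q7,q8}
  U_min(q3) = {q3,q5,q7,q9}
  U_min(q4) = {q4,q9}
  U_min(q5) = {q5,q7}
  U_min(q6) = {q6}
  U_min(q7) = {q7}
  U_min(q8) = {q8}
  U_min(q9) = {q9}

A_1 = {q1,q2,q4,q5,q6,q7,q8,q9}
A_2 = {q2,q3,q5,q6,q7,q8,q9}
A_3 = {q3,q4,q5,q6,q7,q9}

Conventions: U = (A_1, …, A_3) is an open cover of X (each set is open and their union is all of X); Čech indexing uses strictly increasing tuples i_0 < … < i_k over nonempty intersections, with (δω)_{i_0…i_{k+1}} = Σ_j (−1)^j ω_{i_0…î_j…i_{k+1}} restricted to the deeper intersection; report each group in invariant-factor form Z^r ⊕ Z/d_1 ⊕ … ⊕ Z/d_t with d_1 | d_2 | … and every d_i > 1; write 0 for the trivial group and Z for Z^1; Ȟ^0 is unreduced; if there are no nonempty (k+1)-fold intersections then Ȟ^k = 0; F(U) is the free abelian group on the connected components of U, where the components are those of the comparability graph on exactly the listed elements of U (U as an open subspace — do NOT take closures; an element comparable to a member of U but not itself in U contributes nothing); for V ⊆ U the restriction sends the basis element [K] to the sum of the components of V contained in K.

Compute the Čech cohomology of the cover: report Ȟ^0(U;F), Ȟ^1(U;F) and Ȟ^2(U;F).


intersection data:
  A12={q2,q5,q6,q7,q8,q9} A13={q4,q5,q6,q7,q9} A23={q3,q5,q6,q7,q9}
  A123={q5,q6,q7,q9}
components per intersection:
  A1: {q1,q6} {q2,q5,q7,q8} {q4,q9}
  A2: {q2,q3,q5,q7,q8,q9} {q6}
  A3: {q3,q4,q5,q7,q9} {q6}
  A12: {q2,q5,q7,q8} {q6} {q9}
  A13: {q4,q9} {q5,q7} {q6}
  A23: {q3,q5,q7,q9} {q6}
  A123: {q5,q7} {q6} {q9}
C dims 7,8,3; δ0: rk 5, SNF 1^5; δ1: rk 3, SNF 1^3
Ȟ^0 = (7 − 5) − 0 = 2, so Ȟ^0 ≅ Z^2
Ȟ^1 = (8 − 3) − 5 = 0, so Ȟ^1 ≅ 0
Ȟ^2 = (3 − 0) − 3 = 0, so Ȟ^2 ≅ 0

Ȟ^0 = Z^2, Ȟ^1 = 0 and Ȟ^2 = 0


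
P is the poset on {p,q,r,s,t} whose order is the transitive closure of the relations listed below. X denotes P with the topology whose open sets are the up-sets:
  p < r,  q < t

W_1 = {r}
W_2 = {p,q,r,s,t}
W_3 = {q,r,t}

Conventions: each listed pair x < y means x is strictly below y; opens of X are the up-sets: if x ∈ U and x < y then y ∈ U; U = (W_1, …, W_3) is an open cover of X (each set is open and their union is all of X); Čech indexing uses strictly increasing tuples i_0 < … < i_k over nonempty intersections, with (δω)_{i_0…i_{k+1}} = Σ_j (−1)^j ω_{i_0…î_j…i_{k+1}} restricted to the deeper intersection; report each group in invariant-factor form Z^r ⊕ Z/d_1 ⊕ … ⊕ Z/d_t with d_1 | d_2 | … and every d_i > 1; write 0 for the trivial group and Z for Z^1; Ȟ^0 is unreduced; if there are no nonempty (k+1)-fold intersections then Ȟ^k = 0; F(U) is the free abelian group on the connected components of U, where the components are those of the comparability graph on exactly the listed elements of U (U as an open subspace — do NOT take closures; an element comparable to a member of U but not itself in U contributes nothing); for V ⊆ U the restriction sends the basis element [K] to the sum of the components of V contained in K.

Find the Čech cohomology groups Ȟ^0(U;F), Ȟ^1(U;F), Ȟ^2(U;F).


nerve of the cover:
  W12={r} W13={r} W23={q,r,t}
  W123={r}
components per intersection:
  W1: {r}
  W2: {p,r} {q,t} {s}
  W3: {q,t} {r}
  W12: {r}
  W13: {r}
  W23: {q,t} {r}
  W123: {r}
C dims 6,4,1; δ0: rk 3, SNF 1^3; δ1: rk 1, SNF 1^1
Ȟ^0 = (6 − 3) − 0 = 3, so Ȟ^0 ≅ Z^3
Ȟ^1 = (4 − 1) − 3 = 0, so Ȟ^1 ≅ 0
Ȟ^2 = (1 − 0) − 1 = 0, so Ȟ^2 ≅ 0

Ȟ^0 ≅ Z^3; Ȟ^1 ≅ 0; Ȟ^2 ≅ 0


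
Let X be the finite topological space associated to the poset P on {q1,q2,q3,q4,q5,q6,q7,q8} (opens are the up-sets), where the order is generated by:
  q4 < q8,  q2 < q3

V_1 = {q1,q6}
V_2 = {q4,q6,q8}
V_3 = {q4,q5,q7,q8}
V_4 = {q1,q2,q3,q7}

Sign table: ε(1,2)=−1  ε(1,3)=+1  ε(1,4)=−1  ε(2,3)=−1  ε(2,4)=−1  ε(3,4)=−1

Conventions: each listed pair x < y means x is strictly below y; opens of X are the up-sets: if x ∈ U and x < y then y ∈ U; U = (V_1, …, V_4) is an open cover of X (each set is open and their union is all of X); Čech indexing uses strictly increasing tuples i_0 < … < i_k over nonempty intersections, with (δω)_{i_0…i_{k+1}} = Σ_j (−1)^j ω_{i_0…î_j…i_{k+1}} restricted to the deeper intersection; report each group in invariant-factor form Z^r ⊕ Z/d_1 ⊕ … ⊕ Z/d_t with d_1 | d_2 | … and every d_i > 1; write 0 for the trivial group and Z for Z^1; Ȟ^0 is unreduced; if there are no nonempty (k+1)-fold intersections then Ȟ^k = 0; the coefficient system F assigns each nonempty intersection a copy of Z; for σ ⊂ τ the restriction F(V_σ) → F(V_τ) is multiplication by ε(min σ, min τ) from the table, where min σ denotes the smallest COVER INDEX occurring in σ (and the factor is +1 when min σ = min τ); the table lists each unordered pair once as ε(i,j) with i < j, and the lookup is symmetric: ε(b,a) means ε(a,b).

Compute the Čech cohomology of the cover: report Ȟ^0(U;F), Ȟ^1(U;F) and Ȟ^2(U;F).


Ȟ^0 ≅ Z; Ȟ^1 ≅ Z; Ȟ^2 ≅ 0

nonempty intersections:
  V12={q6} V14={q1} V23={q4,q8} V34={q7}
C dims 4,4; δ0: rk 3, SNF 1^3
Ȟ^0: (4−3)−0=1 ⇒ Z
Ȟ^1: (4−0)−3=1 ⇒ Z
Ȟ^2: (0−0)−0=0 ⇒ 0


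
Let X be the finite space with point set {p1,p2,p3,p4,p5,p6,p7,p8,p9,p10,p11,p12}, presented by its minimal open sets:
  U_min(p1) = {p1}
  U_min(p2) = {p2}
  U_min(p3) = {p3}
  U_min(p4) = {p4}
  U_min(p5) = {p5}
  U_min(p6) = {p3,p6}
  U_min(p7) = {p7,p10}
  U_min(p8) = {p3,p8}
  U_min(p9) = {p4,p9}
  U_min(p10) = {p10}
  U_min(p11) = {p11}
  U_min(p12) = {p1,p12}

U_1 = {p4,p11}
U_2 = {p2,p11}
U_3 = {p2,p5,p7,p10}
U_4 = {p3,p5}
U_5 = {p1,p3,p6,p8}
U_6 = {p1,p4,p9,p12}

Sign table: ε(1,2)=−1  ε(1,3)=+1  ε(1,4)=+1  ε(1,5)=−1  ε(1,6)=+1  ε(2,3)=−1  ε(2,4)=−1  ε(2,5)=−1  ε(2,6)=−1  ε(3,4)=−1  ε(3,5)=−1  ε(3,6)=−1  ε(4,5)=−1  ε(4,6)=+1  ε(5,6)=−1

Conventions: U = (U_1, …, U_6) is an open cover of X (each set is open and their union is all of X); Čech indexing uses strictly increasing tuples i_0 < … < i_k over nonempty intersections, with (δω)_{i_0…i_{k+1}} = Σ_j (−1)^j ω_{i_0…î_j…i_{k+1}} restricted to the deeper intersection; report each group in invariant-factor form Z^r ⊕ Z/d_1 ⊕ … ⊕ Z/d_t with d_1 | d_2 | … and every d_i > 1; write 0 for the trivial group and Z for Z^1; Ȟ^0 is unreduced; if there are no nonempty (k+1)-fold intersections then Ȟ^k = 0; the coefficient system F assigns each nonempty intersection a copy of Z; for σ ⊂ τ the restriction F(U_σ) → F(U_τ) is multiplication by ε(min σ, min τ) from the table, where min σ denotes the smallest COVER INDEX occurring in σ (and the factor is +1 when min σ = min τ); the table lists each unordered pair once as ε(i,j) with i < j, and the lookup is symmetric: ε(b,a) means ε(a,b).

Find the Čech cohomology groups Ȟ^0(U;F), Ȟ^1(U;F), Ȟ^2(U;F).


intersection data:
  U12={p11} U16={p4} U23={p2} U34={p5} U45={p3} U56={p1}
C dims 6,6; δ0: rk 6, SNF 1^5·2
Ȟ^0 = (6 − 6) − 0 = 0, so Ȟ^0 ≅ 0
Ȟ^1 = (6 − 0) − 6 = 0 plus torsion [2], so Ȟ^1 ≅ Z/2
Ȟ^2 = (0 − 0) − 0 = 0, so Ȟ^2 ≅ 0

Ȟ^0(U;F) ≅ 0, Ȟ^1(U;F) ≅ Z/2, Ȟ^2(U;F) ≅ 0


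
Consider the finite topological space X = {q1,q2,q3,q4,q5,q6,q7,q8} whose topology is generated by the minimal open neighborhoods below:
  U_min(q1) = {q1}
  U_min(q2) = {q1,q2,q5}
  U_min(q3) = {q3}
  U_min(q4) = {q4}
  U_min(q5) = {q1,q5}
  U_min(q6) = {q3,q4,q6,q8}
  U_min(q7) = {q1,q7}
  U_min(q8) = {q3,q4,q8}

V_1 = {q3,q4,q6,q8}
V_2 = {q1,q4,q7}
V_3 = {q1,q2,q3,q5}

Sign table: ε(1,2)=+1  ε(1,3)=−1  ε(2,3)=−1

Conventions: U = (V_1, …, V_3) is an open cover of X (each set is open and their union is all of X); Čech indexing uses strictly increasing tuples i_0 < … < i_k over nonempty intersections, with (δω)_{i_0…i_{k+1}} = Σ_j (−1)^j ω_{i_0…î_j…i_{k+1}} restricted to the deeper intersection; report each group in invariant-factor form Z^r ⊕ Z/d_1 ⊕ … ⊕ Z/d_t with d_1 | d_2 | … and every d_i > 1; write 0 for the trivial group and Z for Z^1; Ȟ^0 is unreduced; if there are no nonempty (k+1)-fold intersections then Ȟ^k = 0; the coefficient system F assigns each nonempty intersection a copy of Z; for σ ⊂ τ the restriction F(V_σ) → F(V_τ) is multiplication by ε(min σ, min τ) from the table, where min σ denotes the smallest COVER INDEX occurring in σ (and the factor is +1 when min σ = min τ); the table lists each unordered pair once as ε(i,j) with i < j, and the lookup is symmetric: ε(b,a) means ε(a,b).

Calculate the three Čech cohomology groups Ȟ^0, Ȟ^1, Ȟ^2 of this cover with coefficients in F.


Ȟ^0(U;F) ≅ Z,  Ȟ^1(U;F) ≅ Z,  Ȟ^2(U;F) ≅ 0

intersection data:
  V12={q4} V13={q3} V23={q1}
C dims 3,3; δ0: rk 2, SNF 1^2
Ȟ^0 = (3 − 2) − 0 = 1, so Ȟ^0 ≅ Z
Ȟ^1 = (3 − 0) − 2 = 1, so Ȟ^1 ≅ Z
Ȟ^2 = (0 − 0) − 0 = 0, so Ȟ^2 ≅ 0


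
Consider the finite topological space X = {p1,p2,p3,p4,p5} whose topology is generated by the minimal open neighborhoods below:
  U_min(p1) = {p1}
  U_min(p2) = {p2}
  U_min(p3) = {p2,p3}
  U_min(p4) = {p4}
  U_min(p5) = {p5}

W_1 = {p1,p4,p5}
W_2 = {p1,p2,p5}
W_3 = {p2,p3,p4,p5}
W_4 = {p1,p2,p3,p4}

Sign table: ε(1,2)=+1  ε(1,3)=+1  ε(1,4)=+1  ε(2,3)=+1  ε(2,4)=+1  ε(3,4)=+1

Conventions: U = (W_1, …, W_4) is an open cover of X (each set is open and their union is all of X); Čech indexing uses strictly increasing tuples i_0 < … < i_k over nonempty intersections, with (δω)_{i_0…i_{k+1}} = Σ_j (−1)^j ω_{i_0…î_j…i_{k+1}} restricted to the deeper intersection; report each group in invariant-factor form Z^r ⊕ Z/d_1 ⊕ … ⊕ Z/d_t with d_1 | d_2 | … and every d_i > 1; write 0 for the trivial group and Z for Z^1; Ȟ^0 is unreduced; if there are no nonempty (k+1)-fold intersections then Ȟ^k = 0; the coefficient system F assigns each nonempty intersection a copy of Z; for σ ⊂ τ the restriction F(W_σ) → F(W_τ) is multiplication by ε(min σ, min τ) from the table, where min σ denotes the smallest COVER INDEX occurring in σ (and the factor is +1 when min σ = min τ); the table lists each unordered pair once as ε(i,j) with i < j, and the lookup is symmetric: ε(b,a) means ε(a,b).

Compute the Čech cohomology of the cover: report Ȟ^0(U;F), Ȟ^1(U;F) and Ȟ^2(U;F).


Ȟ^0 ≅ Z; Ȟ^1 ≅ 0; Ȟ^2 ≅ Z

nerve simplices:
  W12={p1,p5} W13={p4,p5} W14={p1,p4} W23={p2,p5} W24={p1,p2} W34={p2,p3,p4}
  W123={p5} W124={p1} W134={p4} W234={p2}
C dims 4,6,4; δ0: rk 3, SNF 1^3; δ1: rk 3, SNF 1^3
degree 0: 4−3−0 = 1 → Ȟ^0 ≅ Z
degree 1: 6−3−3 = 0 → Ȟ^1 ≅ 0
degree 2: 4−0−3 = 1 → Ȟ^2 ≅ Z


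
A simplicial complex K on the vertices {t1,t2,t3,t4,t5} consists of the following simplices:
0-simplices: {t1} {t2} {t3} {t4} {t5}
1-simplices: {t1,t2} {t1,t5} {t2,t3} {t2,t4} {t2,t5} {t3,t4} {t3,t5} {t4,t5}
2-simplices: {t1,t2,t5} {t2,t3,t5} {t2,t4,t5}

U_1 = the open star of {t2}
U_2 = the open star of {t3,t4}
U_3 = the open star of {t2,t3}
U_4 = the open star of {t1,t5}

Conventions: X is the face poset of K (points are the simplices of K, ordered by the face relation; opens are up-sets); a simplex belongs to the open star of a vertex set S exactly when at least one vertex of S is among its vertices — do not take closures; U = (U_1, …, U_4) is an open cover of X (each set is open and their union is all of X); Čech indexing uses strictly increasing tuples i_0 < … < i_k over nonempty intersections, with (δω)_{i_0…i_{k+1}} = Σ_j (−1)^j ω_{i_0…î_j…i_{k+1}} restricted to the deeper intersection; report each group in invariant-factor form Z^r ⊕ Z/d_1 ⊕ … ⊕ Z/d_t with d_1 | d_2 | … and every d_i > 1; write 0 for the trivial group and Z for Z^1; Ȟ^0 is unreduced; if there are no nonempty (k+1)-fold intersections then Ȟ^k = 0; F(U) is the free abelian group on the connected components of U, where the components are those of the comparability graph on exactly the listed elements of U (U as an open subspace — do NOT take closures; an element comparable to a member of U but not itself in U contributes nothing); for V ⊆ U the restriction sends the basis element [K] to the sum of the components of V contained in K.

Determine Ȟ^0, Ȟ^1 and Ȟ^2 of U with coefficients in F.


intersection data:
  U1={{t2},{t1,t2},{t2,t3},{t2,t4},{t2,t5},{t1,t2,t5},{t2,t3,t5},{t2,t4,t5}} U2={{t3},{t4},{t2,t3},{t2,t4},{t3,t4},{t3,t5},{t4,t5},{t2,t3,t5},{t2,t4,t5}} U3={{t2},{t3},{t1,t2},{t2,t3},{t2,t4},{t2,t5},{t3,t4},{t3,t5},{t1,t2,t5},{t2,t3,t5},{t2,t4,t5}} U4={{t1},{t5},{t1,t2},{t1,t5},{t2,t5},{t3,t5},{t4,t5},{t1,t2,t5},{t2,t3,t5},{t2,t4,t5}}
  U12={{t2,t3},{t2,t4},{t2,t3,t5},{t2,t4,t5}} U13={{t2},{t1,t2},{t2,t3},{t2,t4},{t2,t5},{t1,t2,t5},{t2,t3,t5},{t2,t4,t5}} U14={{t1,t2},{t2,t5},{t1,t2,t5},{t2,t3,t5},{t2,t4,t5}} U23={{t3},{t2,t3},{t2,t4},{t3,t4},{t3,t5},{t2,t3,t5},{t2,t4,t5}} U24={{t3,t5},{t4,t5},{t2,t3,t5},{t2,t4,t5}} U34={{t1,t2},{t2,t5},{t3,t5},{t1,t2,t5},{t2,t3,t5},{t2,t4,t5}}
  U123={{t2,t3},{t2,t4},{t2,t3,t5},{t2,t4,t5}} U124={{t2,t3,t5},{t2,t4,t5}} U134={{t1,t2},{t2,t5},{t1,t2,t5},{t2,t3,t5},{t2,t4,t5}} U234={{t3,t5},{t2,t3,t5},{t2,t4,t5}}
  U1234={{t2,t3,t5},{t2,t4,t5}}
components per intersection:
  U1: {{t2},{t1,t2},{t2,t3},{t2,t4},{t2,t5},{t1,t2,t5},{t2,t3,t5},{t2,t4,t5}}
  U2: {{t3},{t4},{t2,t3},{t2,t4},{t3,t4},{t3,t5},{t4,t5},{t2,t3,t5},{t2,t4,t5}}
  U3: {{t2},{t3},{t1,t2},{t2,t3},{t2,t4},{t2,t5},{t3,t4},{t3,t5},{t1,t2,t5},{t2,t3,t5},{t2,t4,t5}}
  U4: {{t1},{t5},{t1,t2},{t1,t5},{t2,t5},{t3,t5},{t4,t5},{t1,t2,t5},{t2,t3,t5},{t2,t4,t5}}
  U12: {{t2,t3},{t2,t3,t5}} {{t2,t4},{t2,t4,t5}}
  U13: {{t2},{t1,t2},{t2,t3},{t2,t4},{t2,t5},{t1,t2,t5},{t2,t3,t5},{t2,t4,t5}}
  U14: {{t1,t2},{t2,t5},{t1,t2,t5},{t2,t3,t5},{t2,t4,t5}}
  U23: {{t3},{t2,t3},{t3,t4},{t3,t5},{t2,t3,t5}} {{t2,t4},{t2,t4,t5}}
  U24: {{t3,t5},{t2,t3,t5}} {{t4,t5},{t2,t4,t5}}
  U34: {{t1,t2},{t2,t5},{t3,t5},{t1,t2,t5},{t2,t3,t5},{t2,t4,t5}}
  U123: {{t2,t3},{t2,t3,t5}} {{t2,t4},{t2,t4,t5}}
  U124: {{t2,t3,t5}} {{t2,t4,t5}}
  U134: {{t1,t2},{t2,t5},{t1,t2,t5},{t2,t3,t5},{t2,t4,t5}}
  U234: {{t3,t5},{t2,t3,t5}} {{t2,t4,t5}}
  U1234: {{t2,t3,t5}} {{t2,t4,t5}}
C dims 4,9,7,2; δ0: rk 3, SNF 1^3; δ1: rk 5, SNF 1^5; δ2: rk 2, SNF 1^2
Ȟ^0 = (4 − 3) − 0 = 1, so Ȟ^0 ≅ Z
Ȟ^1 = (9 − 5) − 3 = 1, so Ȟ^1 ≅ Z
Ȟ^2 = (7 − 2) − 5 = 0, so Ȟ^2 ≅ 0

Ȟ^0(U;F) ≅ Z, Ȟ^1(U;F) ≅ Z and Ȟ^2(U;F) ≅ 0


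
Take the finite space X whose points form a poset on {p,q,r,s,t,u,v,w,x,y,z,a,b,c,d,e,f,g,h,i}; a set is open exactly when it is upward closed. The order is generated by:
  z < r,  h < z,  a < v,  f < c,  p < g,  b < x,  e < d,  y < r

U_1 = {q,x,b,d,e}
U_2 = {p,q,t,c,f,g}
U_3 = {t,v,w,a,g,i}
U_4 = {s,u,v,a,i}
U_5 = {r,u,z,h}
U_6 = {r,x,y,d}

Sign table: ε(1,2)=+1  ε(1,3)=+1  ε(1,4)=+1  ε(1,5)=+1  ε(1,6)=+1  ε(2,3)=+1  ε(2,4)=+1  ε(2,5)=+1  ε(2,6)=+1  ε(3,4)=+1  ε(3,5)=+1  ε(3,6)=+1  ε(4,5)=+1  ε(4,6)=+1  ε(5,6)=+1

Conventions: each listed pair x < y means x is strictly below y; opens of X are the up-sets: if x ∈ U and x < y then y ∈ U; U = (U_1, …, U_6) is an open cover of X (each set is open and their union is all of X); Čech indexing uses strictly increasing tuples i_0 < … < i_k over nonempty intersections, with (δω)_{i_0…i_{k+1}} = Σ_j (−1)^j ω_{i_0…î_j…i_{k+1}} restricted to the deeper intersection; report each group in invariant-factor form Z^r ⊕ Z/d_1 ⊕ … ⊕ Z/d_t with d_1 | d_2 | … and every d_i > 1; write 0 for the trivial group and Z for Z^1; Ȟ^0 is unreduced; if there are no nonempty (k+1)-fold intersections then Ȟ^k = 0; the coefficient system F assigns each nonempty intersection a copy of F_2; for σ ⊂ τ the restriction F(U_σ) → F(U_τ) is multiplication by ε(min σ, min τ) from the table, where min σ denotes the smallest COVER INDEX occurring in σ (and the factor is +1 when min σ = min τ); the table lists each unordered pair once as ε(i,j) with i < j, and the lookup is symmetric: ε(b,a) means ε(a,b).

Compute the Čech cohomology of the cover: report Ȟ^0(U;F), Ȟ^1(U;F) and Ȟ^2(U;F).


Ȟ^0 = Z/2, Ȟ^1 = Z/2 and Ȟ^2 = 0

intersection data:
  U12={q} U16={x,d} U23={t,g} U34={v,a,i} U45={u} U56={r}
C dims 6,6; δ0: rk_F2 5
Ȟ^0 = (6 − 5) − 0 = 1, so Ȟ^0 ≅ Z/2
Ȟ^1 = (6 − 0) − 5 = 1, so Ȟ^1 ≅ Z/2
Ȟ^2 = (0 − 0) − 0 = 0, so Ȟ^2 ≅ 0


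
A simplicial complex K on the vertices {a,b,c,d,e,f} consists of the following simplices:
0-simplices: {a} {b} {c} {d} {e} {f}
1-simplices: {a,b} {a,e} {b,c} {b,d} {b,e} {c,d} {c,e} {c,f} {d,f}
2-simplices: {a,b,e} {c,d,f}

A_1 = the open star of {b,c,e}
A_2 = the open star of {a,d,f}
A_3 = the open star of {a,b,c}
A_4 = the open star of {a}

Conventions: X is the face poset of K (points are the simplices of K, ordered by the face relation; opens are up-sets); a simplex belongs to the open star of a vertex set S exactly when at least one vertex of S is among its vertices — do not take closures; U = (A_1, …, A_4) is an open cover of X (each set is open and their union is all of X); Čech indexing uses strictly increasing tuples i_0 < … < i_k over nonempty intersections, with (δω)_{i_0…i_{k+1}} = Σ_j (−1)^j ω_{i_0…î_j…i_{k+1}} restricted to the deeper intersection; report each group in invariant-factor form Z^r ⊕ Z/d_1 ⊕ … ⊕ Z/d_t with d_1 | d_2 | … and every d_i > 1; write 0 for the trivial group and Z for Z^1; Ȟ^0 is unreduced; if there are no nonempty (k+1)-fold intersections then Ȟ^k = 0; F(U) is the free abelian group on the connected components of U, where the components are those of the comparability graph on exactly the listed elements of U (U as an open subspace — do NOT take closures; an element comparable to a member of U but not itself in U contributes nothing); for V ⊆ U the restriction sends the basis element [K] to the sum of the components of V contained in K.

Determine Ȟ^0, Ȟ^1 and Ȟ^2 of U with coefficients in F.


cover nerve:
  A1={{b},{c},{e},{a,b},{a,e},{b,c},{b,d},{b,e},{c,d},{c,e},{c,f},{a,b,e},{c,d,f}} A2={{a},{d},{f},{a,b},{a,e},{b,d},{c,d},{c,f},{d,f},{a,b,e},{c,d,f}} A3={{a},{b},{c},{a,b},{a,e},{b,c},{b,d},{b,e},{c,d},{c,e},{c,f},{a,b,e},{c,d,f}} A4={{a},{a,b},{a,e},{a,b,e}}
  A12={{a,b},{a,e},{b,d},{c,d},{c,f},{a,b,e},{c,d,f}} A13={{b},{c},{a,b},{a,e},{b,c},{b,d},{b,e},{c,d},{c,e},{c,f},{a,b,e},{c,d,f}} A14={{a,b},{a,e},{a,b,e}} A23={{a},{a,b},{a,e},{b,d},{c,d},{c,f},{a,b,e},{c,d,f}} A24={{a},{a,b},{a,e},{a,b,e}} A34={{a},{a,b},{a,e},{a,b,e}}
  A123={{a,b},{a,e},{b,d},{c,d},{c,f},{a,b,e},{c,d,f}} A124={{a,b},{a,e},{a,b,e}} A134={{a,b},{a,e},{a,b,e}} A234={{a},{a,b},{a,e},{a,b,e}}
  A1234={{a,b},{a,e},{a,b,e}}
components per intersection:
  A1: {{b},{c},{e},{a,b},{a,e},{b,c},{b,d},{b,e},{c,d},{c,e},{c,f},{a,b,e},{c,d,f}}
  A2: {{a},{a,b},{a,e},{a,b,e}} {{d},{f},{b,d},{c,d},{c,f},{d,f},{c,d,f}}
  A3: {{a},{b},{c},{a,b},{a,e},{b,c},{b,d},{b,e},{c,d},{c,e},{c,f},{a,b,e},{c,d,f}}
  A4: {{a},{a,b},{a,e},{a,b,e}}
  A12: {{a,b},{a,e},{a,b,e}} {{b,d}} {{c,d},{c,f},{c,d,f}}
  A13: {{b},{c},{a,b},{a,e},{b,c},{b,d},{b,e},{c,d},{c,e},{c,f},{a,b,e},{c,d,f}}
  A14: {{a,b},{a,e},{a,b,e}}
  A23: {{a},{a,b},{a,e},{a,b,e}} {{b,d}} {{c,d},{c,f},{c,d,f}}
  A24: {{a},{a,b},{a,e},{a,b,e}}
  A34: {{a},{a,b},{a,e},{a,b,e}}
  A123: {{a,b},{a,e},{a,b,e}} {{b,d}} {{c,d},{c,f},{c,d,f}}
  A124: {{a,b},{a,e},{a,b,e}}
  A134: {{a,b},{a,e},{a,b,e}}
  A234: {{a},{a,b},{a,e},{a,b,e}}
  A1234: {{a,b},{a,e},{a,b,e}}
C dims 5,10,6,1; δ0: rk 4, SNF 1^4; δ1: rk 5, SNF 1^5; δ2: rk 1, SNF 1^1
Ȟ^0: (5−4)−0=1 ⇒ Z
Ȟ^1: (10−5)−4=1 ⇒ Z
Ȟ^2: (6−1)−5=0 ⇒ 0

Ȟ^0 ≅ Z, Ȟ^1 ≅ Z, Ȟ^2 ≅ 0


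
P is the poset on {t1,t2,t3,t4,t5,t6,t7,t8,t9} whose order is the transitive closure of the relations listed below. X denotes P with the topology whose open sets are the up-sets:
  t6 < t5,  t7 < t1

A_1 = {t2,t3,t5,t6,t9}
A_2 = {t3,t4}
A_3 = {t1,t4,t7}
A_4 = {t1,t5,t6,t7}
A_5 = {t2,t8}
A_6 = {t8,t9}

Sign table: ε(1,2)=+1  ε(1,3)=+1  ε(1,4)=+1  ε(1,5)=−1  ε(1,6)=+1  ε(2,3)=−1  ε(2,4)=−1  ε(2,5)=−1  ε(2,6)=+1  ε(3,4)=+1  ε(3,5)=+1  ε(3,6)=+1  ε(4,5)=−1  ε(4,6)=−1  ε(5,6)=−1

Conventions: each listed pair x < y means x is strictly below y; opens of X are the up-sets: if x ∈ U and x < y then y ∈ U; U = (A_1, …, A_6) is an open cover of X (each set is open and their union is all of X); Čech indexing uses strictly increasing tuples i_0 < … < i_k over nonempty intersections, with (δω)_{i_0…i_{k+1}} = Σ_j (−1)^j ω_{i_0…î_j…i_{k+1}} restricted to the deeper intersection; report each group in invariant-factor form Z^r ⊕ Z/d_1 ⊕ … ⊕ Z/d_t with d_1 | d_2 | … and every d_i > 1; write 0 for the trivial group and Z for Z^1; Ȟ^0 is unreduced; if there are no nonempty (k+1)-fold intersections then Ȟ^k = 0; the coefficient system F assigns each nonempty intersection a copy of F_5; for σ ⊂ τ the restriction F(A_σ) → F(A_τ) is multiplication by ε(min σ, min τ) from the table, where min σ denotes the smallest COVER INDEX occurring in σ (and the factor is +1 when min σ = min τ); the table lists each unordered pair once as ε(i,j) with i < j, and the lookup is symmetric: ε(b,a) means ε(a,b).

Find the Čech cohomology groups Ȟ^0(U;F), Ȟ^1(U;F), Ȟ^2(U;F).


Ȟ^0 ≅ 0, Ȟ^1 ≅ Z/5, Ȟ^2 ≅ 0

cover nerve:
  A12={t3} A14={t5,t6} A15={t2} A16={t9} A23={t4} A34={t1,t7} A56={t8}
C dims 6,7; δ0: rk_F5 6
Ȟ^0: (6−6)−0=0 ⇒ 0
Ȟ^1: (7−0)−6=1 ⇒ Z/5
Ȟ^2: (0−0)−0=0 ⇒ 0


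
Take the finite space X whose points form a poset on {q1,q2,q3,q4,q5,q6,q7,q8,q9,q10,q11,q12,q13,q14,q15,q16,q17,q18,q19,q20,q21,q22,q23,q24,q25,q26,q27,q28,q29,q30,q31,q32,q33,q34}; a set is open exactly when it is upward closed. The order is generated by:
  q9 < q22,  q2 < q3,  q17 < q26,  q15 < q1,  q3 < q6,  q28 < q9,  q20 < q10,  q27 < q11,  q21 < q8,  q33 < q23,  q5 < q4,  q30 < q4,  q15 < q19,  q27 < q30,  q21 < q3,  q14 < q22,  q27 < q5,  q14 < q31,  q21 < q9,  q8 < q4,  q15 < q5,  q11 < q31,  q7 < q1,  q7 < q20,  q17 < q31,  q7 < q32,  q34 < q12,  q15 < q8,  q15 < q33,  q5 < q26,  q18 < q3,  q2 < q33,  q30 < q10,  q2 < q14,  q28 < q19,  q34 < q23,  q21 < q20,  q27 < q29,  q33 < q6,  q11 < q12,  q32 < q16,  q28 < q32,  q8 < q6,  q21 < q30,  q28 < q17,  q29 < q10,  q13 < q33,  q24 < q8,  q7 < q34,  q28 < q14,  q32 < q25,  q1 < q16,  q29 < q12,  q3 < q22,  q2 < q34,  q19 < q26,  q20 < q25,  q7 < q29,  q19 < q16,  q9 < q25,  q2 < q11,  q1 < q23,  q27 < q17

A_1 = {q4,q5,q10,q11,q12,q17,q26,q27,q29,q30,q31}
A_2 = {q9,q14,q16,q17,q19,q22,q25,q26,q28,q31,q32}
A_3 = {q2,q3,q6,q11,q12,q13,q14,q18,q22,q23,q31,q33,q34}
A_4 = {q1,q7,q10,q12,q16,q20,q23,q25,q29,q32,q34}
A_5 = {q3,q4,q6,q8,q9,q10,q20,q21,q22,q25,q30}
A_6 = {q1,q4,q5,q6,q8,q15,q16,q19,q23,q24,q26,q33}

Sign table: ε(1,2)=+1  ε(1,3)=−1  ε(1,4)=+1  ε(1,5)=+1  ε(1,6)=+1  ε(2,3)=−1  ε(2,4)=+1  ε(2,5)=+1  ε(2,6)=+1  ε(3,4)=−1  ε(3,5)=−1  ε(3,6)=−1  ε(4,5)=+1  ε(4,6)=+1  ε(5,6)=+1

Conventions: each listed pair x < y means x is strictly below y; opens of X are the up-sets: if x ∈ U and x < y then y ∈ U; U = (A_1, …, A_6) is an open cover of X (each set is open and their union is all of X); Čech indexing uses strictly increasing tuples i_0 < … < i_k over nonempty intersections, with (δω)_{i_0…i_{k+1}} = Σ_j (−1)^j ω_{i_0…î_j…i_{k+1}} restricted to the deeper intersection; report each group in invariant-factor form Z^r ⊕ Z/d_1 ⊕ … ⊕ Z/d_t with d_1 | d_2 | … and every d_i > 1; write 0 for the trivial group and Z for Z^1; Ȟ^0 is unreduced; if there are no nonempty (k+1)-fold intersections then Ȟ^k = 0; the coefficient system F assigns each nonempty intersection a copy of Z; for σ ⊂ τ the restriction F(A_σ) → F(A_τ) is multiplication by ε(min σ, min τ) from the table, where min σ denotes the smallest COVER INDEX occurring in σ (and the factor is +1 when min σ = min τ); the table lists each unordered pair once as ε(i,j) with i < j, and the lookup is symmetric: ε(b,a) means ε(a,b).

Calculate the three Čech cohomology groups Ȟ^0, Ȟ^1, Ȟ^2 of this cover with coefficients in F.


nerve simplices:
  A12={q17,q26,q31} A13={q11,q12,q31} A14={q10,q12,q29} A15={q4,q10,q30} A16={q4,q5,q26} A23={q14,q22,q31} A24={q16,q25,q32} A25={q9,q22,q25} A26={q16,q19,q26} A34={q12,q23,q34} A35={q3,q6,q22} A36={q6,q23,q33} A45={q10,q20,q25} A46={q1,q16,q23} A56={q4,q6,q8}
  A123={q31} A126={q26} A134={q12} A145={q10} A156={q4} A235={q22} A245={q25} A246={q16} A346={q23} A356={q6}
C dims 6,15,10; δ0: rk 5, SNF 1^5; δ1: rk 10, SNF 1^9·2
degree 0: 6−5−0 = 1 → Ȟ^0 ≅ Z
degree 1: 15−10−5 = 0 → Ȟ^1 ≅ 0
degree 2: 10−0−10 = 0 plus torsion [2] → Ȟ^2 ≅ Z/2

Ȟ^0(U;F) ≅ Z,  Ȟ^1(U;F) ≅ 0,  Ȟ^2(U;F) ≅ Z/2


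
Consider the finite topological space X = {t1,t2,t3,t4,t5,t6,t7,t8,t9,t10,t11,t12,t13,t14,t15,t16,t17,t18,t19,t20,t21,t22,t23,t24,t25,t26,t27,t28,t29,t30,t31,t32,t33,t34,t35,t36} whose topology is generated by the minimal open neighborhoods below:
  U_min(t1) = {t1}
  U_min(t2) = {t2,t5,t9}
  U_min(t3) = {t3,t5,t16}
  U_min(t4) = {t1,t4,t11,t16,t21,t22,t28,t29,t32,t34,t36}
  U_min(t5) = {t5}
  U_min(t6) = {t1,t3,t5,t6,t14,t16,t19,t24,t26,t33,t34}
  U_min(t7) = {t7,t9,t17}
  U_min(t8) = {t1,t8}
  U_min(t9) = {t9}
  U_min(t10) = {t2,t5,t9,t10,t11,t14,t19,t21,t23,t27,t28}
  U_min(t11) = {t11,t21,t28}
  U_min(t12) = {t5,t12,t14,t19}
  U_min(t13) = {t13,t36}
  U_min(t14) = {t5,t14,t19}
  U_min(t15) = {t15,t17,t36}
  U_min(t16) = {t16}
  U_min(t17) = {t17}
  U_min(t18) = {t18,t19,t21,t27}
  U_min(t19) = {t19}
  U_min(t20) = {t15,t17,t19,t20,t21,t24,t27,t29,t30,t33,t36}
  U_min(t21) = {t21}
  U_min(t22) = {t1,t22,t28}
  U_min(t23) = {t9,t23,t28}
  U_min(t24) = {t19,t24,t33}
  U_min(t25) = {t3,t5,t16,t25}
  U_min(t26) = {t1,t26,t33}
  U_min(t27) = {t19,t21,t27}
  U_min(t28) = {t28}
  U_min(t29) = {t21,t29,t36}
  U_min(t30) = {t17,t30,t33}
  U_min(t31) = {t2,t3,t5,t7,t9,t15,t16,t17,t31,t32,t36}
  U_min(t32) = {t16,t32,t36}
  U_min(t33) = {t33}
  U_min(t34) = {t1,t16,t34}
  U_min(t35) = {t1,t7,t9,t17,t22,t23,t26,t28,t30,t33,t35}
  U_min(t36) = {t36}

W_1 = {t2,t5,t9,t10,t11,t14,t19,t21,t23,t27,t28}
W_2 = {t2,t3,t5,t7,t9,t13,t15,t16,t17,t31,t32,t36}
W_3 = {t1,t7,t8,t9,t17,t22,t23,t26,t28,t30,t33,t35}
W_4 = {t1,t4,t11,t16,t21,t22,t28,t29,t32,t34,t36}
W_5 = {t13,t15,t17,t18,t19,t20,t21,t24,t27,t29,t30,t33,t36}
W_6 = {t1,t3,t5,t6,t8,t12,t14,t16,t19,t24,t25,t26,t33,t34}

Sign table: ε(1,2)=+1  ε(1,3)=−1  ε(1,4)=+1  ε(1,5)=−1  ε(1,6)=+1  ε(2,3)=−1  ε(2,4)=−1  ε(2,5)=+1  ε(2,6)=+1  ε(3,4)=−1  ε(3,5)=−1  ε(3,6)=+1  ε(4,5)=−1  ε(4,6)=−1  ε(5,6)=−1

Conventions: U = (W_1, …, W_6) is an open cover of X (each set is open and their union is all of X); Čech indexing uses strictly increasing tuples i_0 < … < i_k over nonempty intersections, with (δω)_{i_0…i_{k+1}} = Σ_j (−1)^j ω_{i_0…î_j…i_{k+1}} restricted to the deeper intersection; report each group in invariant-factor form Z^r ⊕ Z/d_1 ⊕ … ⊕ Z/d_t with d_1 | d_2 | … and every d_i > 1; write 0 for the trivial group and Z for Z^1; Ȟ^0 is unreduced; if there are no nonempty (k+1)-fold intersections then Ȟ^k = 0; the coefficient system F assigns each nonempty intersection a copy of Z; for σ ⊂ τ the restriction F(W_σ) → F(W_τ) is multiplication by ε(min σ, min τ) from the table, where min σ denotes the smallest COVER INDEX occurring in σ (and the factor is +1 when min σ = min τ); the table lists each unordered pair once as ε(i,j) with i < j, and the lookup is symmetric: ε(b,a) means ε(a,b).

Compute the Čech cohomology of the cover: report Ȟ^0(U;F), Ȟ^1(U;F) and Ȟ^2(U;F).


nonempty overlaps:
  W12={t2,t5,t9} W13={t9,t23,t28} W14={t11,t21,t28} W15={t19,t21,t27} W16={t5,t14,t19} W23={t7,t9,t17} W24={t16,t32,t36} W25={t13,t15,t17,t36} W26={t3,t5,t16} W34={t1,t22,t28} W35={t17,t30,t33} W36={t1,t8,t26,t33} W45={t21,t29,t36} W46={t1,t16,t34} W56={t19,t24,t33}
  W123={t9} W126={t5} W134={t28} W145={t21} W156={t19} W235={t17} W245={t36} W246={t16} W346={t1} W356={t33}
C dims 6,15,10; δ0: rk 6, SNF 1^5·2; δ1: rk 9, SNF 1^9
degree 0: 6−6−0 = 0 → Ȟ^0 ≅ 0
degree 1: 15−9−6 = 0 plus torsion [2] → Ȟ^1 ≅ Z/2
degree 2: 10−0−9 = 1 → Ȟ^2 ≅ Z

Ȟ^0 = 0,  Ȟ^1 = Z/2,  Ȟ^2 = Z


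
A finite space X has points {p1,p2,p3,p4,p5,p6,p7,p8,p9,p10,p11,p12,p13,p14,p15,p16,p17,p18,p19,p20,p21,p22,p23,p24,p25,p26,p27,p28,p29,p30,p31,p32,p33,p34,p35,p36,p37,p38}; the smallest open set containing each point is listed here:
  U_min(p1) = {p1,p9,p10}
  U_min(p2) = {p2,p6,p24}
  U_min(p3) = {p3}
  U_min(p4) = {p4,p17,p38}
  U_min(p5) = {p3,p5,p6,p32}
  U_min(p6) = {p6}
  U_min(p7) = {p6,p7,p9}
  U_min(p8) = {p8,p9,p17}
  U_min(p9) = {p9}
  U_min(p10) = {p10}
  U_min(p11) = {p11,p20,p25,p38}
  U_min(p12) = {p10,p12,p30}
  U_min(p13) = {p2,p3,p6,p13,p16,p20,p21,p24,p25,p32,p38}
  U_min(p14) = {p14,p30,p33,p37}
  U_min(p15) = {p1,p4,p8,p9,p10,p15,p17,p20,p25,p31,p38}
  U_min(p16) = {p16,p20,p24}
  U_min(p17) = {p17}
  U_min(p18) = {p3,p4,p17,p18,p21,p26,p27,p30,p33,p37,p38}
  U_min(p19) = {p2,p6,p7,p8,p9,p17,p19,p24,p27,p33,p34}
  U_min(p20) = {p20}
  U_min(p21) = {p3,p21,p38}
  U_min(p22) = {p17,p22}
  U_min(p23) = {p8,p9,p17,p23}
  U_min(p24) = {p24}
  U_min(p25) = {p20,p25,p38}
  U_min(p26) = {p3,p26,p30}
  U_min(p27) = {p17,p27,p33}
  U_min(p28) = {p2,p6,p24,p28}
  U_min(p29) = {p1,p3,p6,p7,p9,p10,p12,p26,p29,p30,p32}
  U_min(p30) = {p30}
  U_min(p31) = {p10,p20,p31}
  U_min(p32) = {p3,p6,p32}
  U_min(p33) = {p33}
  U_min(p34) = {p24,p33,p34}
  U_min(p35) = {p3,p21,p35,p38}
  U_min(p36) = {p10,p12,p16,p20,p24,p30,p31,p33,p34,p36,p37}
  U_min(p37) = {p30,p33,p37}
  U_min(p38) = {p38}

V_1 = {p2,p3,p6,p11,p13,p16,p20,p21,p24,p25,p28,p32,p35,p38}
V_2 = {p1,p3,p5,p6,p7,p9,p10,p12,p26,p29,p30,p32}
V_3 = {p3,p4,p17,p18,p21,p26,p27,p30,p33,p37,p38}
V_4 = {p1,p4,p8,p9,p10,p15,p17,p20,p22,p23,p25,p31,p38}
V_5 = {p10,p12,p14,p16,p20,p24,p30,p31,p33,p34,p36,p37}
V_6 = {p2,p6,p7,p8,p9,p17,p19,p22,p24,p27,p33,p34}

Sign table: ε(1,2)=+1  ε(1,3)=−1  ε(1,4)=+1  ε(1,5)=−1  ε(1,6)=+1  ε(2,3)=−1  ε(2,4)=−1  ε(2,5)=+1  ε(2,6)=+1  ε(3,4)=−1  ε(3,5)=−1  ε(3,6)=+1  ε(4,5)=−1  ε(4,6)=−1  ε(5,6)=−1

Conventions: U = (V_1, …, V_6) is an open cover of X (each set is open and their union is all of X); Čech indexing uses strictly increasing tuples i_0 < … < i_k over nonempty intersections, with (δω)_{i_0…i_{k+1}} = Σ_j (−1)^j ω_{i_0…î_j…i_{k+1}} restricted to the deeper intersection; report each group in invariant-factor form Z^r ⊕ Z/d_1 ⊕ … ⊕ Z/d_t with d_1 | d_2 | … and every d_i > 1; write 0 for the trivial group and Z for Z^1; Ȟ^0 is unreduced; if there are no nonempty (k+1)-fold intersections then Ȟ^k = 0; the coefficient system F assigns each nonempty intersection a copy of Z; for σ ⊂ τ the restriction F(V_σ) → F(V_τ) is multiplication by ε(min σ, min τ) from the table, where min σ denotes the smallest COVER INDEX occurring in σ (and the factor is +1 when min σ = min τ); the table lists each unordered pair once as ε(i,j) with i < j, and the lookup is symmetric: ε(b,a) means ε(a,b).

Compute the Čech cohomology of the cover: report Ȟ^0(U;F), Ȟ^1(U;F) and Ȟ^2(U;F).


nonempty overlaps:
  V12={p3,p6,p32} V13={p3,p21,p38} V14={p20,p25,p38} V15={p16,p20,p24} V16={p2,p6,p24} V23={p3,p26,p30} V24={p1,p9,p10} V25={p10,p12,p30} V26={p6,p7,p9} V34={p4,p17,p38} V35={p30,p33,p37} V36={p17,p27,p33} V45={p10,p20,p31} V46={p8,p9,p17,p22} V56={p24,p33,p34}
  V123={p3} V126={p6} V134={p38} V145={p20} V156={p24} V235={p30} V245={p10} V246={p9} V346={p17} V356={p33}
C dims 6,15,10; δ0: rk 6, SNF 1^5·2; δ1: rk 9, SNF 1^9
degree 0: 6−6−0 = 0 → Ȟ^0 ≅ 0
degree 1: 15−9−6 = 0 plus torsion [2] → Ȟ^1 ≅ Z/2
degree 2: 10−0−9 = 1 → Ȟ^2 ≅ Z

Ȟ^0 ≅ 0; Ȟ^1 ≅ Z/2; Ȟ^2 ≅ Z


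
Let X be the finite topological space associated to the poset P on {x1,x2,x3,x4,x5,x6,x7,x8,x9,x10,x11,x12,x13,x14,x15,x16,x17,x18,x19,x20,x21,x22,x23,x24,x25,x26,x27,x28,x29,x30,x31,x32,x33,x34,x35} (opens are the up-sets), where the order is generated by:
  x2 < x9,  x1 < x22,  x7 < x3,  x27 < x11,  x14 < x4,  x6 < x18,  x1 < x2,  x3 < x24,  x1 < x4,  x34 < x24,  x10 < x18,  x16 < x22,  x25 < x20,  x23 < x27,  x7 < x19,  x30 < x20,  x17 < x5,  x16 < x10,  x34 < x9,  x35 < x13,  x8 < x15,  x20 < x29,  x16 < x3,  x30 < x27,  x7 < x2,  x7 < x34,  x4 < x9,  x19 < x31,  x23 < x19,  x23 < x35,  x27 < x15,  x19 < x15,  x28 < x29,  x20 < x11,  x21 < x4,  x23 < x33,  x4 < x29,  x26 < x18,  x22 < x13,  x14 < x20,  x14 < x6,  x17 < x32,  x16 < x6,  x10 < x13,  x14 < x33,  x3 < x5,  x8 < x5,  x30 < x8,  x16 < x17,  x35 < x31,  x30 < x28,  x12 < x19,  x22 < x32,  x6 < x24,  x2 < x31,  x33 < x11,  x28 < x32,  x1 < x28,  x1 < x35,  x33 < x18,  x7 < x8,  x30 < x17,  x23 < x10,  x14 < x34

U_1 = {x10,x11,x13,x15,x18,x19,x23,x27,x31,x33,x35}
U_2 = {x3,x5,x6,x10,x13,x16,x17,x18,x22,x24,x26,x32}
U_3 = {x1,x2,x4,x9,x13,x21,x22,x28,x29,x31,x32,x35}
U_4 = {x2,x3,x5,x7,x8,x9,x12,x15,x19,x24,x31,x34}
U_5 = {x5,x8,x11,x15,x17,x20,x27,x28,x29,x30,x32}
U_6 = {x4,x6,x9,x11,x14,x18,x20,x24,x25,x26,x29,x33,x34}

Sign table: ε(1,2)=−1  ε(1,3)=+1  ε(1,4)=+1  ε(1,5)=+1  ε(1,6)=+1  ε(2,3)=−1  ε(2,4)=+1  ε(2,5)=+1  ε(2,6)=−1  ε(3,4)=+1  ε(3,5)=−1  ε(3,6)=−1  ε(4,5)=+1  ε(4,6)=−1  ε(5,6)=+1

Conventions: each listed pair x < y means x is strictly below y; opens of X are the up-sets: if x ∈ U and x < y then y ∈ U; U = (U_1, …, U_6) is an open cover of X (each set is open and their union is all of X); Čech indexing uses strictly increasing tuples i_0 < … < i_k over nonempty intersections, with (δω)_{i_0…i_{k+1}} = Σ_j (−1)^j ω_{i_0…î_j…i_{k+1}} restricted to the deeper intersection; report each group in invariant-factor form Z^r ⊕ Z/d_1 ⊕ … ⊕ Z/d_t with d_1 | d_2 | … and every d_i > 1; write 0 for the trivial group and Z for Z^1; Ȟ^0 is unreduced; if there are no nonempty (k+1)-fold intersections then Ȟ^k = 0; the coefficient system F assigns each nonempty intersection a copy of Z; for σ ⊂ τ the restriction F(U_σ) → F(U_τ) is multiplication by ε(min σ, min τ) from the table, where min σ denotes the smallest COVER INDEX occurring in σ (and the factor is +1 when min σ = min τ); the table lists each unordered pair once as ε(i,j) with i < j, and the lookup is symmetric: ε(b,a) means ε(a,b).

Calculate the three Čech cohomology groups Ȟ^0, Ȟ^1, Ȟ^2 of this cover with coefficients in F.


Ȟ^0 = 0, Ȟ^1 = Z/2, Ȟ^2 = Z

nerve of the cover:
  U12={x10,x13,x18} U13={x13,x31,x35} U14={x15,x19,x31} U15={x11,x15,x27} U16={x11,x18,x33} U23={x13,x22,x32} U24={x3,x5,x24} U25={x5,x17,x32} U26={x6,x18,x24,x26} U34={x2,x9,x31} U35={x28,x29,x32} U36={x4,x9,x29} U45={x5,x8,x15} U46={x9,x24,x34} U56={x11,x20,x29}
  U123={x13} U126={x18} U134={x31} U145={x15} U156={x11} U235={x32} U245={x5} U246={x24} U346={x9} U356={x29}
C dims 6,15,10; δ0: rk 6, SNF 1^5·2; δ1: rk 9, SNF 1^9
Ȟ^0 = (6 − 6) − 0 = 0, so Ȟ^0 ≅ 0
Ȟ^1 = (15 − 9) − 6 = 0 plus torsion [2], so Ȟ^1 ≅ Z/2
Ȟ^2 = (10 − 0) − 9 = 1, so Ȟ^2 ≅ Z
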